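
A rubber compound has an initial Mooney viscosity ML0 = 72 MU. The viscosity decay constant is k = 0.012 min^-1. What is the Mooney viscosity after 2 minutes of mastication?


ML = ML0 * exp(-k * t)
ML = 72 * exp(-0.012 * 2)
ML = 72 * 0.9763
ML = 70.29 MU

70.29 MU


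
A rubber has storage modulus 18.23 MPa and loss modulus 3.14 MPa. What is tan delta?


tan delta = E'' / E'
= 3.14 / 18.23
= 0.1722

tan delta = 0.1722


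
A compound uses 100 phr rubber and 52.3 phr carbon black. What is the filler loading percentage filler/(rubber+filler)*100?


Filler % = filler / (rubber + filler) * 100
= 52.3 / (100 + 52.3) * 100
= 52.3 / 152.3 * 100
= 34.34%

34.34%


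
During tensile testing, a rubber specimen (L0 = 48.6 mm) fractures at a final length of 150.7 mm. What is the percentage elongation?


Elongation = (Lf - L0) / L0 * 100
= (150.7 - 48.6) / 48.6 * 100
= 102.1 / 48.6 * 100
= 210.1%

210.1%


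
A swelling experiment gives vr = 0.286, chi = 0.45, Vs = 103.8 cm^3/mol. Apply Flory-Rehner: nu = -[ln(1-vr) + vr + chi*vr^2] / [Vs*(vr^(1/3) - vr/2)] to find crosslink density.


ln(1 - vr) = ln(1 - 0.286) = -0.3369
Numerator = -((-0.3369) + 0.286 + 0.45 * 0.286^2) = 0.0141
Denominator = 103.8 * (0.286^(1/3) - 0.286/2) = 53.5456
nu = 0.0141 / 53.5456 = 2.6266e-04 mol/cm^3

2.6266e-04 mol/cm^3


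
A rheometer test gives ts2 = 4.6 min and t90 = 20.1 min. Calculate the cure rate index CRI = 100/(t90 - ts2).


CRI = 100 / (t90 - ts2)
= 100 / (20.1 - 4.6)
= 100 / 15.5
= 6.45 min^-1

6.45 min^-1


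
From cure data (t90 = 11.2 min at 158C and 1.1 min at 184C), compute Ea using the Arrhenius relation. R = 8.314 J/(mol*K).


T1 = 431.15 K, T2 = 457.15 K
1/T1 - 1/T2 = 1.3191e-04
ln(t1/t2) = ln(11.2/1.1) = 2.3206
Ea = 8.314 * 2.3206 / 1.3191e-04 = 146259.7235 J/mol
Ea = 146.26 kJ/mol

146.26 kJ/mol


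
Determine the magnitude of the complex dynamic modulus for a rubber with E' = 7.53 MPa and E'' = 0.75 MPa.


|E*| = sqrt(E'^2 + E''^2)
= sqrt(7.53^2 + 0.75^2)
= sqrt(56.7009 + 0.5625)
= 7.567 MPa

7.567 MPa


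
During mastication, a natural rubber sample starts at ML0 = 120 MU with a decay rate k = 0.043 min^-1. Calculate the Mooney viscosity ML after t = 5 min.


ML = ML0 * exp(-k * t)
ML = 120 * exp(-0.043 * 5)
ML = 120 * 0.8065
ML = 96.78 MU

96.78 MU


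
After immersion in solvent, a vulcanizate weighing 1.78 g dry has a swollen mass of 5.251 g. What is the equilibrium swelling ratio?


Q = W_swollen / W_dry
Q = 5.251 / 1.78
Q = 2.95

Q = 2.95


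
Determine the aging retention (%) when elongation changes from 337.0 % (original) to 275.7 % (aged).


Retention = aged / original * 100
= 275.7 / 337.0 * 100
= 81.8%

81.8%


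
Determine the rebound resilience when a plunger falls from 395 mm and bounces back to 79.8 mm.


Resilience = h_rebound / h_drop * 100
= 79.8 / 395 * 100
= 20.2%

20.2%


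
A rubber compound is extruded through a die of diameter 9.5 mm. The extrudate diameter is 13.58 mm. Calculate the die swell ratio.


Die swell ratio = D_extrudate / D_die
= 13.58 / 9.5
= 1.429

Die swell = 1.429


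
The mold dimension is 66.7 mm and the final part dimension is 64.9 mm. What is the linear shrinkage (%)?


Shrinkage = (mold - part) / mold * 100
= (66.7 - 64.9) / 66.7 * 100
= 1.8 / 66.7 * 100
= 2.7%

2.7%


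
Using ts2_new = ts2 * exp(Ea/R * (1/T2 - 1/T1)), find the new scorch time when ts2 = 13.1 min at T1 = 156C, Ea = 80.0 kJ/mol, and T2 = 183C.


Convert temperatures: T1 = 156 + 273.15 = 429.15 K, T2 = 183 + 273.15 = 456.15 K
ts2_new = 13.1 * exp(80000 / 8.314 * (1/456.15 - 1/429.15))
1/T2 - 1/T1 = -1.3793e-04
ts2_new = 3.47 min

3.47 min


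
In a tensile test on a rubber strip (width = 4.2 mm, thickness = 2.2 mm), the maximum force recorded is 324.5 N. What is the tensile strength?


Area = width * thickness = 4.2 * 2.2 = 9.24 mm^2
TS = force / area = 324.5 / 9.24 = 35.12 MPa

35.12 MPa


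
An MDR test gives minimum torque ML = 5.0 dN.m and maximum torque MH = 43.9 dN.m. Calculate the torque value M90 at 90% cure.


M90 = ML + 0.9 * (MH - ML)
M90 = 5.0 + 0.9 * (43.9 - 5.0)
M90 = 5.0 + 0.9 * 38.9
M90 = 40.01 dN.m

40.01 dN.m


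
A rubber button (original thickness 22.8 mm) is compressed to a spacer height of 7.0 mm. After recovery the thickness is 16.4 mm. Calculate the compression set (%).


CS = (t0 - recovered) / (t0 - ts) * 100
= (22.8 - 16.4) / (22.8 - 7.0) * 100
= 6.4 / 15.8 * 100
= 40.5%

40.5%


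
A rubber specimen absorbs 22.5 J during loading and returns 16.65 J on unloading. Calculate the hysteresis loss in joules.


Hysteresis loss = loading - unloading
= 22.5 - 16.65
= 5.85 J

5.85 J


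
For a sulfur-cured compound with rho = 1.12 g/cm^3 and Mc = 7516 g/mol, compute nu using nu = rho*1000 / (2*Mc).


nu = rho * 1000 / (2 * Mc)
nu = 1.12 * 1000 / (2 * 7516)
nu = 1120.0 / 15032
nu = 0.0745 mol/L

0.0745 mol/L


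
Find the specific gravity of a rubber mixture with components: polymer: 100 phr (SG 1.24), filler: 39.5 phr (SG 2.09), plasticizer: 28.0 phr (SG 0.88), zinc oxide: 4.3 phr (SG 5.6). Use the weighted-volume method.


Sum of weights = 171.8
Volume contributions:
  polymer: 100/1.24 = 80.6452
  filler: 39.5/2.09 = 18.8995
  plasticizer: 28.0/0.88 = 31.8182
  zinc oxide: 4.3/5.6 = 0.7679
Sum of volumes = 132.1307
SG = 171.8 / 132.1307 = 1.3

SG = 1.3


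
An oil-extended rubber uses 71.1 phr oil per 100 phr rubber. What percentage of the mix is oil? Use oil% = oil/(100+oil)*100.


Oil % = oil / (100 + oil) * 100
= 71.1 / (100 + 71.1) * 100
= 71.1 / 171.1 * 100
= 41.55%

41.55%


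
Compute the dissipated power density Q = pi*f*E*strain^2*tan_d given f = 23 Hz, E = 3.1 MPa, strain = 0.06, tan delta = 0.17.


Q = pi * f * E * strain^2 * tan_d
= pi * 23 * 3.1 * 0.06^2 * 0.17
= pi * 23 * 3.1 * 0.0036 * 0.17
= 0.1371

Q = 0.1371


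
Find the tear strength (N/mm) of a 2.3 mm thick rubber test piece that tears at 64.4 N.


Tear strength = force / thickness
= 64.4 / 2.3
= 28.0 N/mm

28.0 N/mm


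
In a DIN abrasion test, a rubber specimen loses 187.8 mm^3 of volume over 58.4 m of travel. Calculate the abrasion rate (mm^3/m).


Rate = volume_loss / distance
= 187.8 / 58.4
= 3.216 mm^3/m

3.216 mm^3/m


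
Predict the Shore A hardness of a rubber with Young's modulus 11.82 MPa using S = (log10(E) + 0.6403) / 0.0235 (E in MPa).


log10(E) = 0.0235*S - 0.6403  =>  S = (log10(E) + 0.6403) / 0.0235
log10(11.82) = 1.072617
S = (1.072617 + 0.6403) / 0.0235 = 1.712917 / 0.0235
S = 72.9

Shore A = 72.9


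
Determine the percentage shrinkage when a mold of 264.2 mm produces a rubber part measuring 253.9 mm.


Shrinkage = (mold - part) / mold * 100
= (264.2 - 253.9) / 264.2 * 100
= 10.3 / 264.2 * 100
= 3.9%

3.9%


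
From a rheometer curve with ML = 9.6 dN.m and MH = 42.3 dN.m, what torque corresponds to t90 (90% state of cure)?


M90 = ML + 0.9 * (MH - ML)
M90 = 9.6 + 0.9 * (42.3 - 9.6)
M90 = 9.6 + 0.9 * 32.7
M90 = 39.03 dN.m

39.03 dN.m


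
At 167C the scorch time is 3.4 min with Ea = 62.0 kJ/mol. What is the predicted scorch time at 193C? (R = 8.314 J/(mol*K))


Convert temperatures: T1 = 167 + 273.15 = 440.15 K, T2 = 193 + 273.15 = 466.15 K
ts2_new = 3.4 * exp(62000 / 8.314 * (1/466.15 - 1/440.15))
1/T2 - 1/T1 = -1.2672e-04
ts2_new = 1.32 min

1.32 min


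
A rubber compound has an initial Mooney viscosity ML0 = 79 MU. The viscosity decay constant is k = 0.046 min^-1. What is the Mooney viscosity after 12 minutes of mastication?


ML = ML0 * exp(-k * t)
ML = 79 * exp(-0.046 * 12)
ML = 79 * 0.5758
ML = 45.49 MU

45.49 MU


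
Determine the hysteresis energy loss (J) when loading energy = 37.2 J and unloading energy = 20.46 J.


Hysteresis loss = loading - unloading
= 37.2 - 20.46
= 16.74 J

16.74 J


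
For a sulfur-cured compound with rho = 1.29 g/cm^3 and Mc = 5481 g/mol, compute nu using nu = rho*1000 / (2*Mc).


nu = rho * 1000 / (2 * Mc)
nu = 1.29 * 1000 / (2 * 5481)
nu = 1290.0 / 10962
nu = 0.1177 mol/L

0.1177 mol/L


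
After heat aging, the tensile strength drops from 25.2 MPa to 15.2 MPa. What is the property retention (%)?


Retention = aged / original * 100
= 15.2 / 25.2 * 100
= 60.3%

60.3%


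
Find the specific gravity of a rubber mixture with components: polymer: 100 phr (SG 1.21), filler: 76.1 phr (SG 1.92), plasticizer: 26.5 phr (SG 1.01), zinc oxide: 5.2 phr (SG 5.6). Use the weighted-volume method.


Sum of weights = 207.8
Volume contributions:
  polymer: 100/1.21 = 82.6446
  filler: 76.1/1.92 = 39.6354
  plasticizer: 26.5/1.01 = 26.2376
  zinc oxide: 5.2/5.6 = 0.9286
Sum of volumes = 149.4462
SG = 207.8 / 149.4462 = 1.39

SG = 1.39


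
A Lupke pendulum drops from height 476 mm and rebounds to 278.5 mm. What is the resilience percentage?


Resilience = h_rebound / h_drop * 100
= 278.5 / 476 * 100
= 58.5%

58.5%


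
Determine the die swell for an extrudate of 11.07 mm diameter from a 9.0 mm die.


Die swell ratio = D_extrudate / D_die
= 11.07 / 9.0
= 1.23

Die swell = 1.23


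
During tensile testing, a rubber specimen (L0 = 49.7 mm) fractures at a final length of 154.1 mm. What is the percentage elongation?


Elongation = (Lf - L0) / L0 * 100
= (154.1 - 49.7) / 49.7 * 100
= 104.4 / 49.7 * 100
= 210.1%

210.1%


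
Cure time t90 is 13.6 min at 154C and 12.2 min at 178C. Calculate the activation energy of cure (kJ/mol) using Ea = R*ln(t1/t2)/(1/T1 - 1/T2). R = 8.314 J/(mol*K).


T1 = 427.15 K, T2 = 451.15 K
1/T1 - 1/T2 = 1.2454e-04
ln(t1/t2) = ln(13.6/12.2) = 0.1086
Ea = 8.314 * 0.1086 / 1.2454e-04 = 7252.1251 J/mol
Ea = 7.25 kJ/mol

7.25 kJ/mol


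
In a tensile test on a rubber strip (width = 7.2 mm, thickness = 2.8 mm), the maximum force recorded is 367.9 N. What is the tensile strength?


Area = width * thickness = 7.2 * 2.8 = 20.16 mm^2
TS = force / area = 367.9 / 20.16 = 18.25 MPa

18.25 MPa


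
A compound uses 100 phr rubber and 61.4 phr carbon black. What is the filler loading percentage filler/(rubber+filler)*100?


Filler % = filler / (rubber + filler) * 100
= 61.4 / (100 + 61.4) * 100
= 61.4 / 161.4 * 100
= 38.04%

38.04%


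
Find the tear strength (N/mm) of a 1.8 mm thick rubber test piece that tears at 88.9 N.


Tear strength = force / thickness
= 88.9 / 1.8
= 49.39 N/mm

49.39 N/mm


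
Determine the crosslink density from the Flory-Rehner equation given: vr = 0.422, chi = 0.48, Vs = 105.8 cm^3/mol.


ln(1 - vr) = ln(1 - 0.422) = -0.5482
Numerator = -((-0.5482) + 0.422 + 0.48 * 0.422^2) = 0.0407
Denominator = 105.8 * (0.422^(1/3) - 0.422/2) = 57.0340
nu = 0.0407 / 57.0340 = 7.1363e-04 mol/cm^3

7.1363e-04 mol/cm^3


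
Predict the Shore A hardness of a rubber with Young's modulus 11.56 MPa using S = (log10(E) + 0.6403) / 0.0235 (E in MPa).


log10(E) = 0.0235*S - 0.6403  =>  S = (log10(E) + 0.6403) / 0.0235
log10(11.56) = 1.062958
S = (1.062958 + 0.6403) / 0.0235 = 1.703258 / 0.0235
S = 72.5

Shore A = 72.5


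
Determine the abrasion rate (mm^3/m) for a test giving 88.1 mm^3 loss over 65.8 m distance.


Rate = volume_loss / distance
= 88.1 / 65.8
= 1.339 mm^3/m

1.339 mm^3/m


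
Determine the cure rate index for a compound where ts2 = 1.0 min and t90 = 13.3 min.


CRI = 100 / (t90 - ts2)
= 100 / (13.3 - 1.0)
= 100 / 12.3
= 8.13 min^-1

8.13 min^-1


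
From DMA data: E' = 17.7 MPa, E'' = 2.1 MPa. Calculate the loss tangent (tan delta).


tan delta = E'' / E'
= 2.1 / 17.7
= 0.1186

tan delta = 0.1186


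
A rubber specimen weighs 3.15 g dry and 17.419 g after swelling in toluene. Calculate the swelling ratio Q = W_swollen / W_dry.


Q = W_swollen / W_dry
Q = 17.419 / 3.15
Q = 5.53

Q = 5.53


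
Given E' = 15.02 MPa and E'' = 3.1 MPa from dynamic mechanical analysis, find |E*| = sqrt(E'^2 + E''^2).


|E*| = sqrt(E'^2 + E''^2)
= sqrt(15.02^2 + 3.1^2)
= sqrt(225.6004 + 9.6100)
= 15.337 MPa

15.337 MPa


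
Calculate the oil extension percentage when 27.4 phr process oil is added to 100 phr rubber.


Oil % = oil / (100 + oil) * 100
= 27.4 / (100 + 27.4) * 100
= 27.4 / 127.4 * 100
= 21.51%

21.51%


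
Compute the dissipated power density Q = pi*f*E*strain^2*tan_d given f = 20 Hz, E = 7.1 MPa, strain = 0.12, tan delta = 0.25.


Q = pi * f * E * strain^2 * tan_d
= pi * 20 * 7.1 * 0.12^2 * 0.25
= pi * 20 * 7.1 * 0.0144 * 0.25
= 1.6060

Q = 1.6060


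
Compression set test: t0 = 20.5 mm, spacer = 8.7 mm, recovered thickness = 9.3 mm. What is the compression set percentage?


CS = (t0 - recovered) / (t0 - ts) * 100
= (20.5 - 9.3) / (20.5 - 8.7) * 100
= 11.2 / 11.8 * 100
= 94.9%

94.9%


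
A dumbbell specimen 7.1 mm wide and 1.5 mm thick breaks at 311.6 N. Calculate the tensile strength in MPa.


Area = width * thickness = 7.1 * 1.5 = 10.65 mm^2
TS = force / area = 311.6 / 10.65 = 29.26 MPa

29.26 MPa


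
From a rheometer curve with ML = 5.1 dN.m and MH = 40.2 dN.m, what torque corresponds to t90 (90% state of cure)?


M90 = ML + 0.9 * (MH - ML)
M90 = 5.1 + 0.9 * (40.2 - 5.1)
M90 = 5.1 + 0.9 * 35.1
M90 = 36.69 dN.m

36.69 dN.m


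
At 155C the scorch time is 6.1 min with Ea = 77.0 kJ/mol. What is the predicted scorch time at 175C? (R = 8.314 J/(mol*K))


Convert temperatures: T1 = 155 + 273.15 = 428.15 K, T2 = 175 + 273.15 = 448.15 K
ts2_new = 6.1 * exp(77000 / 8.314 * (1/448.15 - 1/428.15))
1/T2 - 1/T1 = -1.0423e-04
ts2_new = 2.32 min

2.32 min


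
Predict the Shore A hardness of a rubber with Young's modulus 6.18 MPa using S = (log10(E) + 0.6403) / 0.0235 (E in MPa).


log10(E) = 0.0235*S - 0.6403  =>  S = (log10(E) + 0.6403) / 0.0235
log10(6.18) = 0.790988
S = (0.790988 + 0.6403) / 0.0235 = 1.431288 / 0.0235
S = 60.9

Shore A = 60.9


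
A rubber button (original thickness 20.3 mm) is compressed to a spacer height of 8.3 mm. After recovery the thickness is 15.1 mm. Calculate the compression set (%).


CS = (t0 - recovered) / (t0 - ts) * 100
= (20.3 - 15.1) / (20.3 - 8.3) * 100
= 5.2 / 12.0 * 100
= 43.3%

43.3%


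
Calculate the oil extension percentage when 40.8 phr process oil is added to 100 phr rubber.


Oil % = oil / (100 + oil) * 100
= 40.8 / (100 + 40.8) * 100
= 40.8 / 140.8 * 100
= 28.98%

28.98%


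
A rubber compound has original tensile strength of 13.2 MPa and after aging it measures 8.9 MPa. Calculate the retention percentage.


Retention = aged / original * 100
= 8.9 / 13.2 * 100
= 67.4%

67.4%


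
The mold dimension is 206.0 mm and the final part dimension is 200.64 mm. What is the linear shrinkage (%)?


Shrinkage = (mold - part) / mold * 100
= (206.0 - 200.64) / 206.0 * 100
= 5.36 / 206.0 * 100
= 2.6%

2.6%


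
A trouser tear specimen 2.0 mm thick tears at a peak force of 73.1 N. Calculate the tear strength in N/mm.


Tear strength = force / thickness
= 73.1 / 2.0
= 36.55 N/mm

36.55 N/mm


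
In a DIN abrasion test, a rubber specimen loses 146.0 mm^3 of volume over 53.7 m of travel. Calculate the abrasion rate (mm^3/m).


Rate = volume_loss / distance
= 146.0 / 53.7
= 2.719 mm^3/m

2.719 mm^3/m


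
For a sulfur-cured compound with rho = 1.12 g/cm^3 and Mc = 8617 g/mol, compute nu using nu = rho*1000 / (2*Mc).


nu = rho * 1000 / (2 * Mc)
nu = 1.12 * 1000 / (2 * 8617)
nu = 1120.0 / 17234
nu = 0.0650 mol/L

0.0650 mol/L


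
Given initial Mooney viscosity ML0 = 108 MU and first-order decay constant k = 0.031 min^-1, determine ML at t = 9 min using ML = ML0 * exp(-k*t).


ML = ML0 * exp(-k * t)
ML = 108 * exp(-0.031 * 9)
ML = 108 * 0.7565
ML = 81.71 MU

81.71 MU


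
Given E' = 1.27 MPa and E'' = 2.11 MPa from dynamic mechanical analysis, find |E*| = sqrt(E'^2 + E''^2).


|E*| = sqrt(E'^2 + E''^2)
= sqrt(1.27^2 + 2.11^2)
= sqrt(1.6129 + 4.4521)
= 2.463 MPa

2.463 MPa


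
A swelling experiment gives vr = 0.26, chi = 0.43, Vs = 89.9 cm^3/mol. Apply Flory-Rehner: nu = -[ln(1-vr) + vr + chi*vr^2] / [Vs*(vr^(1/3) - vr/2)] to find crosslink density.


ln(1 - vr) = ln(1 - 0.26) = -0.3011
Numerator = -((-0.3011) + 0.26 + 0.43 * 0.26^2) = 0.0120
Denominator = 89.9 * (0.26^(1/3) - 0.26/2) = 45.6917
nu = 0.0120 / 45.6917 = 2.6344e-04 mol/cm^3

2.6344e-04 mol/cm^3


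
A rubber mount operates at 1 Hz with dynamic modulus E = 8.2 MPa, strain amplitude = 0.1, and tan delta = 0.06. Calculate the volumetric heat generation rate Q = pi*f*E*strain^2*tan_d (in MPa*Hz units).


Q = pi * f * E * strain^2 * tan_d
= pi * 1 * 8.2 * 0.1^2 * 0.06
= pi * 1 * 8.2 * 0.0100 * 0.06
= 0.0155

Q = 0.0155


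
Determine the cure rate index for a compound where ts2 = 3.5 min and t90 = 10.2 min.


CRI = 100 / (t90 - ts2)
= 100 / (10.2 - 3.5)
= 100 / 6.7
= 14.93 min^-1

14.93 min^-1


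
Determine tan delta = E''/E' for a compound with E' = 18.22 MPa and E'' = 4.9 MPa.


tan delta = E'' / E'
= 4.9 / 18.22
= 0.2689

tan delta = 0.2689


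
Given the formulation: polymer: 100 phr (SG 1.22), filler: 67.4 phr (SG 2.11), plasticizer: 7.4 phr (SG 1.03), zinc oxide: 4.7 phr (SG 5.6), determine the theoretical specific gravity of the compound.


Sum of weights = 179.5
Volume contributions:
  polymer: 100/1.22 = 81.9672
  filler: 67.4/2.11 = 31.9431
  plasticizer: 7.4/1.03 = 7.1845
  zinc oxide: 4.7/5.6 = 0.8393
Sum of volumes = 121.9341
SG = 179.5 / 121.9341 = 1.472

SG = 1.472


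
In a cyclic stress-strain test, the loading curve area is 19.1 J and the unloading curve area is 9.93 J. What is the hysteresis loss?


Hysteresis loss = loading - unloading
= 19.1 - 9.93
= 9.17 J

9.17 J


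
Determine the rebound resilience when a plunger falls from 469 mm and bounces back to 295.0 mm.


Resilience = h_rebound / h_drop * 100
= 295.0 / 469 * 100
= 62.9%

62.9%


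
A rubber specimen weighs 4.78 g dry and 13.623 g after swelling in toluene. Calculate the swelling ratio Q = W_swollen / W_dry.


Q = W_swollen / W_dry
Q = 13.623 / 4.78
Q = 2.85

Q = 2.85


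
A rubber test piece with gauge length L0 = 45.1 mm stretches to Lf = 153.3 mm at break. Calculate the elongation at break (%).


Elongation = (Lf - L0) / L0 * 100
= (153.3 - 45.1) / 45.1 * 100
= 108.2 / 45.1 * 100
= 239.9%

239.9%


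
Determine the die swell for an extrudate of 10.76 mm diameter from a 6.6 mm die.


Die swell ratio = D_extrudate / D_die
= 10.76 / 6.6
= 1.63

Die swell = 1.63


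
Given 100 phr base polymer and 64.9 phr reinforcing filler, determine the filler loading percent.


Filler % = filler / (rubber + filler) * 100
= 64.9 / (100 + 64.9) * 100
= 64.9 / 164.9 * 100
= 39.36%

39.36%


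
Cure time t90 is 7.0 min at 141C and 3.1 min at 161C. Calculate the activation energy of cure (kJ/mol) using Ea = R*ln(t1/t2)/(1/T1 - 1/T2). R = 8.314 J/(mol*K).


T1 = 414.15 K, T2 = 434.15 K
1/T1 - 1/T2 = 1.1123e-04
ln(t1/t2) = ln(7.0/3.1) = 0.8145
Ea = 8.314 * 0.8145 / 1.1123e-04 = 60879.7513 J/mol
Ea = 60.88 kJ/mol

60.88 kJ/mol


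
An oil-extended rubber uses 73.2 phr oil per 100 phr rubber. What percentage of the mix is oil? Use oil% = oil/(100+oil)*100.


Oil % = oil / (100 + oil) * 100
= 73.2 / (100 + 73.2) * 100
= 73.2 / 173.2 * 100
= 42.26%

42.26%


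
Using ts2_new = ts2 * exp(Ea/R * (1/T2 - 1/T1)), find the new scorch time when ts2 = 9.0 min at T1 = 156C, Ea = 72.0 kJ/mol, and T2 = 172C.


Convert temperatures: T1 = 156 + 273.15 = 429.15 K, T2 = 172 + 273.15 = 445.15 K
ts2_new = 9.0 * exp(72000 / 8.314 * (1/445.15 - 1/429.15))
1/T2 - 1/T1 = -8.3754e-05
ts2_new = 4.36 min

4.36 min


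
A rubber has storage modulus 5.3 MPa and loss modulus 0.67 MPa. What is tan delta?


tan delta = E'' / E'
= 0.67 / 5.3
= 0.1264

tan delta = 0.1264


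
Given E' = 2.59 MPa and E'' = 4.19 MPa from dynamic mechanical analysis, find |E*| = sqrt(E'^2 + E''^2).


|E*| = sqrt(E'^2 + E''^2)
= sqrt(2.59^2 + 4.19^2)
= sqrt(6.7081 + 17.5561)
= 4.926 MPa

4.926 MPa


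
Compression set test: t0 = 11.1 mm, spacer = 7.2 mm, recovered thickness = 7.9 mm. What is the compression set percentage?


CS = (t0 - recovered) / (t0 - ts) * 100
= (11.1 - 7.9) / (11.1 - 7.2) * 100
= 3.2 / 3.9 * 100
= 82.1%

82.1%


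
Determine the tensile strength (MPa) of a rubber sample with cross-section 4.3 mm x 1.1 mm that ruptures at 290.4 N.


Area = width * thickness = 4.3 * 1.1 = 4.73 mm^2
TS = force / area = 290.4 / 4.73 = 61.4 MPa

61.4 MPa


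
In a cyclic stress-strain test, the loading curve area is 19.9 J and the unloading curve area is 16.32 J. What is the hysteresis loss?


Hysteresis loss = loading - unloading
= 19.9 - 16.32
= 3.58 J

3.58 J


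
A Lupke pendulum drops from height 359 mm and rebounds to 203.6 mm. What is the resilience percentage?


Resilience = h_rebound / h_drop * 100
= 203.6 / 359 * 100
= 56.7%

56.7%


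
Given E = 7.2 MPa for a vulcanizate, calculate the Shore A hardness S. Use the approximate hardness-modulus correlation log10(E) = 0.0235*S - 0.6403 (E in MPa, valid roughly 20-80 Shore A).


log10(E) = 0.0235*S - 0.6403  =>  S = (log10(E) + 0.6403) / 0.0235
log10(7.2) = 0.857332
S = (0.857332 + 0.6403) / 0.0235 = 1.497632 / 0.0235
S = 63.7

Shore A = 63.7


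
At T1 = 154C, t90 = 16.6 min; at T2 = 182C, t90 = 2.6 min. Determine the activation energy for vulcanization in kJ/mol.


T1 = 427.15 K, T2 = 455.15 K
1/T1 - 1/T2 = 1.4402e-04
ln(t1/t2) = ln(16.6/2.6) = 1.8539
Ea = 8.314 * 1.8539 / 1.4402e-04 = 107021.5413 J/mol
Ea = 107.02 kJ/mol

107.02 kJ/mol


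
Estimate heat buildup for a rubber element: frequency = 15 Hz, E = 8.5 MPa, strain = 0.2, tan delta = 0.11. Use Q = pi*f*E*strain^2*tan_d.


Q = pi * f * E * strain^2 * tan_d
= pi * 15 * 8.5 * 0.2^2 * 0.11
= pi * 15 * 8.5 * 0.0400 * 0.11
= 1.7624

Q = 1.7624


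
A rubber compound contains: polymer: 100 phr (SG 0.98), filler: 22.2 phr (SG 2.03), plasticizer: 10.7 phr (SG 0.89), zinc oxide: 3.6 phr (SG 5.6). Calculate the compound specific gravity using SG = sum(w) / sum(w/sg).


Sum of weights = 136.5
Volume contributions:
  polymer: 100/0.98 = 102.0408
  filler: 22.2/2.03 = 10.9360
  plasticizer: 10.7/0.89 = 12.0225
  zinc oxide: 3.6/5.6 = 0.6429
Sum of volumes = 125.6421
SG = 136.5 / 125.6421 = 1.086

SG = 1.086


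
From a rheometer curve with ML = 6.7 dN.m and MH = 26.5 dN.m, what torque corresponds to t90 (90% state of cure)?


M90 = ML + 0.9 * (MH - ML)
M90 = 6.7 + 0.9 * (26.5 - 6.7)
M90 = 6.7 + 0.9 * 19.8
M90 = 24.52 dN.m

24.52 dN.m


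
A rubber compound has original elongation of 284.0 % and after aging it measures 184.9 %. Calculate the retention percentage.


Retention = aged / original * 100
= 184.9 / 284.0 * 100
= 65.1%

65.1%


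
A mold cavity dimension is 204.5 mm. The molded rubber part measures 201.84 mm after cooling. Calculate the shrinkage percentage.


Shrinkage = (mold - part) / mold * 100
= (204.5 - 201.84) / 204.5 * 100
= 2.66 / 204.5 * 100
= 1.3%

1.3%


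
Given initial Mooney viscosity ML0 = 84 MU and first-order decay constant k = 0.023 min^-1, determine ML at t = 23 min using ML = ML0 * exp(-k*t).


ML = ML0 * exp(-k * t)
ML = 84 * exp(-0.023 * 23)
ML = 84 * 0.5892
ML = 49.49 MU

49.49 MU


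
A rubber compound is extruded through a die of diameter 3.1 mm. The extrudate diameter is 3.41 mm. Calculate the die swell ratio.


Die swell ratio = D_extrudate / D_die
= 3.41 / 3.1
= 1.1

Die swell = 1.1


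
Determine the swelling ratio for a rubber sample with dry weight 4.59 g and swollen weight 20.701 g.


Q = W_swollen / W_dry
Q = 20.701 / 4.59
Q = 4.51

Q = 4.51


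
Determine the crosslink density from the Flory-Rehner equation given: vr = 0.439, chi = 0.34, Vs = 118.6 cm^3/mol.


ln(1 - vr) = ln(1 - 0.439) = -0.5780
Numerator = -((-0.5780) + 0.439 + 0.34 * 0.439^2) = 0.0735
Denominator = 118.6 * (0.439^(1/3) - 0.439/2) = 64.1049
nu = 0.0735 / 64.1049 = 0.0011 mol/cm^3

0.0011 mol/cm^3


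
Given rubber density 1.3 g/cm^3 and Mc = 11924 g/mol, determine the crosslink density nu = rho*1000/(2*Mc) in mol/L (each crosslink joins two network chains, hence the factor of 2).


nu = rho * 1000 / (2 * Mc)
nu = 1.3 * 1000 / (2 * 11924)
nu = 1300.0 / 23848
nu = 0.0545 mol/L

0.0545 mol/L


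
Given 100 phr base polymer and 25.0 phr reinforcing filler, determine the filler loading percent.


Filler % = filler / (rubber + filler) * 100
= 25.0 / (100 + 25.0) * 100
= 25.0 / 125.0 * 100
= 20.0%

20.0%


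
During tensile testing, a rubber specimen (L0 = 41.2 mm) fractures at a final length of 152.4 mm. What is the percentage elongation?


Elongation = (Lf - L0) / L0 * 100
= (152.4 - 41.2) / 41.2 * 100
= 111.2 / 41.2 * 100
= 269.9%

269.9%


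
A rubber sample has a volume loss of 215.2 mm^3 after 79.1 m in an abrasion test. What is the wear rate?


Rate = volume_loss / distance
= 215.2 / 79.1
= 2.721 mm^3/m

2.721 mm^3/m


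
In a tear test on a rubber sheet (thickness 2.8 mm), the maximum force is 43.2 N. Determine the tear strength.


Tear strength = force / thickness
= 43.2 / 2.8
= 15.43 N/mm

15.43 N/mm


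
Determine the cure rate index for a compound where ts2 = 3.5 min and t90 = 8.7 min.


CRI = 100 / (t90 - ts2)
= 100 / (8.7 - 3.5)
= 100 / 5.2
= 19.23 min^-1

19.23 min^-1


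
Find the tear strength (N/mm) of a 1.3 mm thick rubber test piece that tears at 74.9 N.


Tear strength = force / thickness
= 74.9 / 1.3
= 57.62 N/mm

57.62 N/mm


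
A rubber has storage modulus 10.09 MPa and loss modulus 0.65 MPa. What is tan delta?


tan delta = E'' / E'
= 0.65 / 10.09
= 0.0644

tan delta = 0.0644


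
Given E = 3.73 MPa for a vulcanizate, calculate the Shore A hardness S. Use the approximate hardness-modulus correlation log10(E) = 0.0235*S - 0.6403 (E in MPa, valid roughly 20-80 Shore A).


log10(E) = 0.0235*S - 0.6403  =>  S = (log10(E) + 0.6403) / 0.0235
log10(3.73) = 0.571709
S = (0.571709 + 0.6403) / 0.0235 = 1.212009 / 0.0235
S = 51.6

Shore A = 51.6


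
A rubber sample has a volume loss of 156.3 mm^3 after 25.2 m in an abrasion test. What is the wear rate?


Rate = volume_loss / distance
= 156.3 / 25.2
= 6.202 mm^3/m

6.202 mm^3/m


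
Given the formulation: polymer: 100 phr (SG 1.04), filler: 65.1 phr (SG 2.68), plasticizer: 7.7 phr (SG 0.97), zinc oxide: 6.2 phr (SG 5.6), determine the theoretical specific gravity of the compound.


Sum of weights = 179.0
Volume contributions:
  polymer: 100/1.04 = 96.1538
  filler: 65.1/2.68 = 24.2910
  plasticizer: 7.7/0.97 = 7.9381
  zinc oxide: 6.2/5.6 = 1.1071
Sum of volumes = 129.4902
SG = 179.0 / 129.4902 = 1.382

SG = 1.382


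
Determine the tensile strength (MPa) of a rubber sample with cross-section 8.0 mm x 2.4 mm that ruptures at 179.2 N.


Area = width * thickness = 8.0 * 2.4 = 19.2 mm^2
TS = force / area = 179.2 / 19.2 = 9.33 MPa

9.33 MPa


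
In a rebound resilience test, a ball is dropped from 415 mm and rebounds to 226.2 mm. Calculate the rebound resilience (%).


Resilience = h_rebound / h_drop * 100
= 226.2 / 415 * 100
= 54.5%

54.5%


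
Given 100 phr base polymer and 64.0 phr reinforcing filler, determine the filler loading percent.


Filler % = filler / (rubber + filler) * 100
= 64.0 / (100 + 64.0) * 100
= 64.0 / 164.0 * 100
= 39.02%

39.02%


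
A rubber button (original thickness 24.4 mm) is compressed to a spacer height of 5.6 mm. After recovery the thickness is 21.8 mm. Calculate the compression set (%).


CS = (t0 - recovered) / (t0 - ts) * 100
= (24.4 - 21.8) / (24.4 - 5.6) * 100
= 2.6 / 18.8 * 100
= 13.8%

13.8%


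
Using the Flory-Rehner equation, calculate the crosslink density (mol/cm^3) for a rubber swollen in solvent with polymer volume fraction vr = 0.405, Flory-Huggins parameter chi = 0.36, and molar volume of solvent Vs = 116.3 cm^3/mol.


ln(1 - vr) = ln(1 - 0.405) = -0.5192
Numerator = -((-0.5192) + 0.405 + 0.36 * 0.405^2) = 0.0551
Denominator = 116.3 * (0.405^(1/3) - 0.405/2) = 62.4954
nu = 0.0551 / 62.4954 = 8.8238e-04 mol/cm^3

8.8238e-04 mol/cm^3


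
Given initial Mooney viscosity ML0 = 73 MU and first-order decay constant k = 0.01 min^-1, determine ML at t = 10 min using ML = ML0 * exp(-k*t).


ML = ML0 * exp(-k * t)
ML = 73 * exp(-0.01 * 10)
ML = 73 * 0.9048
ML = 66.05 MU

66.05 MU


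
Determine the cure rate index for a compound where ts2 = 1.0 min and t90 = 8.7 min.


CRI = 100 / (t90 - ts2)
= 100 / (8.7 - 1.0)
= 100 / 7.7
= 12.99 min^-1

12.99 min^-1


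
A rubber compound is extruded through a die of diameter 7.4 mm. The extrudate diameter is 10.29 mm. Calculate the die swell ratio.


Die swell ratio = D_extrudate / D_die
= 10.29 / 7.4
= 1.391

Die swell = 1.391


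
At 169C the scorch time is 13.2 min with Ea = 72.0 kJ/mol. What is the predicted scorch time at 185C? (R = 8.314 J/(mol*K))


Convert temperatures: T1 = 169 + 273.15 = 442.15 K, T2 = 185 + 273.15 = 458.15 K
ts2_new = 13.2 * exp(72000 / 8.314 * (1/458.15 - 1/442.15))
1/T2 - 1/T1 = -7.8985e-05
ts2_new = 6.66 min

6.66 min


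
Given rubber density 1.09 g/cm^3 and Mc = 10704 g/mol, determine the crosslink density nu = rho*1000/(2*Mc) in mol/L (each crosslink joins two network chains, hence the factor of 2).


nu = rho * 1000 / (2 * Mc)
nu = 1.09 * 1000 / (2 * 10704)
nu = 1090.0 / 21408
nu = 0.0509 mol/L

0.0509 mol/L


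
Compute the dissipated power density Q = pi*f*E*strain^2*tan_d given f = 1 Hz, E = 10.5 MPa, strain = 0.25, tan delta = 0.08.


Q = pi * f * E * strain^2 * tan_d
= pi * 1 * 10.5 * 0.25^2 * 0.08
= pi * 1 * 10.5 * 0.0625 * 0.08
= 0.1649

Q = 0.1649


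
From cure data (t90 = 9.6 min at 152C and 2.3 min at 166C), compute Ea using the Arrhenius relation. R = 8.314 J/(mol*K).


T1 = 425.15 K, T2 = 439.15 K
1/T1 - 1/T2 = 7.4985e-05
ln(t1/t2) = ln(9.6/2.3) = 1.4289
Ea = 8.314 * 1.4289 / 7.4985e-05 = 158425.4329 J/mol
Ea = 158.43 kJ/mol

158.43 kJ/mol


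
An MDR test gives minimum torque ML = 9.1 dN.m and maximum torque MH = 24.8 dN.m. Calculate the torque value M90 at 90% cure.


M90 = ML + 0.9 * (MH - ML)
M90 = 9.1 + 0.9 * (24.8 - 9.1)
M90 = 9.1 + 0.9 * 15.7
M90 = 23.23 dN.m

23.23 dN.m


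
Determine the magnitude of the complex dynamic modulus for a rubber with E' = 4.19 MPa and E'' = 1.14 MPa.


|E*| = sqrt(E'^2 + E''^2)
= sqrt(4.19^2 + 1.14^2)
= sqrt(17.5561 + 1.2996)
= 4.342 MPa

4.342 MPa


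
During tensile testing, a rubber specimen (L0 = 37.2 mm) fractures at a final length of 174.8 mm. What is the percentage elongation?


Elongation = (Lf - L0) / L0 * 100
= (174.8 - 37.2) / 37.2 * 100
= 137.6 / 37.2 * 100
= 369.9%

369.9%


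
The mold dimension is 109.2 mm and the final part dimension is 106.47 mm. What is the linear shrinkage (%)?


Shrinkage = (mold - part) / mold * 100
= (109.2 - 106.47) / 109.2 * 100
= 2.73 / 109.2 * 100
= 2.5%

2.5%


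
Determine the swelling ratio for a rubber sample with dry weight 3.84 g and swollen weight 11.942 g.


Q = W_swollen / W_dry
Q = 11.942 / 3.84
Q = 3.11

Q = 3.11


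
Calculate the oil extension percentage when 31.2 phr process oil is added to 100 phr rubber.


Oil % = oil / (100 + oil) * 100
= 31.2 / (100 + 31.2) * 100
= 31.2 / 131.2 * 100
= 23.78%

23.78%


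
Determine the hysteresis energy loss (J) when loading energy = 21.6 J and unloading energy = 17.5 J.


Hysteresis loss = loading - unloading
= 21.6 - 17.5
= 4.1 J

4.1 J


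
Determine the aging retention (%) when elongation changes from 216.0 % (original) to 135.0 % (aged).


Retention = aged / original * 100
= 135.0 / 216.0 * 100
= 62.5%

62.5%


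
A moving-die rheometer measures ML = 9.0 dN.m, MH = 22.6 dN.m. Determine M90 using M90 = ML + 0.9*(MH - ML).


M90 = ML + 0.9 * (MH - ML)
M90 = 9.0 + 0.9 * (22.6 - 9.0)
M90 = 9.0 + 0.9 * 13.6
M90 = 21.24 dN.m

21.24 dN.m


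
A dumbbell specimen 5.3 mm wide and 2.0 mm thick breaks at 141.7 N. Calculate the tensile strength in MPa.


Area = width * thickness = 5.3 * 2.0 = 10.6 mm^2
TS = force / area = 141.7 / 10.6 = 13.37 MPa

13.37 MPa


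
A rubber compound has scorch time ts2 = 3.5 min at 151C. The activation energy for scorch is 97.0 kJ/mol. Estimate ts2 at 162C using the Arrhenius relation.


Convert temperatures: T1 = 151 + 273.15 = 424.15 K, T2 = 162 + 273.15 = 435.15 K
ts2_new = 3.5 * exp(97000 / 8.314 * (1/435.15 - 1/424.15))
1/T2 - 1/T1 = -5.9598e-05
ts2_new = 1.75 min

1.75 min


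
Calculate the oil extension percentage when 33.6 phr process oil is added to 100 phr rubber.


Oil % = oil / (100 + oil) * 100
= 33.6 / (100 + 33.6) * 100
= 33.6 / 133.6 * 100
= 25.15%

25.15%


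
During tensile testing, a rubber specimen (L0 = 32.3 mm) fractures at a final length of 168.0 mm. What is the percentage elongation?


Elongation = (Lf - L0) / L0 * 100
= (168.0 - 32.3) / 32.3 * 100
= 135.7 / 32.3 * 100
= 420.1%

420.1%


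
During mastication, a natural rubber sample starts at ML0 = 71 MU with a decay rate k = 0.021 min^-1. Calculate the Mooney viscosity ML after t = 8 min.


ML = ML0 * exp(-k * t)
ML = 71 * exp(-0.021 * 8)
ML = 71 * 0.8454
ML = 60.02 MU

60.02 MU


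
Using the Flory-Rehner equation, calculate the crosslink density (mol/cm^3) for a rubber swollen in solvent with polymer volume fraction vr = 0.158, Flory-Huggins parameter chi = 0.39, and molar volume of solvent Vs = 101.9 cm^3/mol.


ln(1 - vr) = ln(1 - 0.158) = -0.1720
Numerator = -((-0.1720) + 0.158 + 0.39 * 0.158^2) = 0.0042
Denominator = 101.9 * (0.158^(1/3) - 0.158/2) = 47.0383
nu = 0.0042 / 47.0383 = 9.0125e-05 mol/cm^3

9.0125e-05 mol/cm^3


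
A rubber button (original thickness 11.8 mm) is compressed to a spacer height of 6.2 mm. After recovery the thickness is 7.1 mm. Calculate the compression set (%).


CS = (t0 - recovered) / (t0 - ts) * 100
= (11.8 - 7.1) / (11.8 - 6.2) * 100
= 4.7 / 5.6 * 100
= 83.9%

83.9%


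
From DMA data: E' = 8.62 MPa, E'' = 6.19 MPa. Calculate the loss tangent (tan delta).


tan delta = E'' / E'
= 6.19 / 8.62
= 0.7181

tan delta = 0.7181


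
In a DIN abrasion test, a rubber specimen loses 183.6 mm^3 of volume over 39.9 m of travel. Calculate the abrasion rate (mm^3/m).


Rate = volume_loss / distance
= 183.6 / 39.9
= 4.602 mm^3/m

4.602 mm^3/m


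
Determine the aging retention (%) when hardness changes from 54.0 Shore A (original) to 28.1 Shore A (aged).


Retention = aged / original * 100
= 28.1 / 54.0 * 100
= 52.0%

52.0%


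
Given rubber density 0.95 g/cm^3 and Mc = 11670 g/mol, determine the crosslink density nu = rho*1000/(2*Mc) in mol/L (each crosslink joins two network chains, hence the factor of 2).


nu = rho * 1000 / (2 * Mc)
nu = 0.95 * 1000 / (2 * 11670)
nu = 950.0 / 23340
nu = 0.0407 mol/L

0.0407 mol/L


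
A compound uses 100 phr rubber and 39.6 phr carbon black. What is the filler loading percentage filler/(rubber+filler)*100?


Filler % = filler / (rubber + filler) * 100
= 39.6 / (100 + 39.6) * 100
= 39.6 / 139.6 * 100
= 28.37%

28.37%


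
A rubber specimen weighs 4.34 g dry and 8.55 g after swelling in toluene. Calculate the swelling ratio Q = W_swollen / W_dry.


Q = W_swollen / W_dry
Q = 8.55 / 4.34
Q = 1.97

Q = 1.97


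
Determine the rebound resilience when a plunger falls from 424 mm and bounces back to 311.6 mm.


Resilience = h_rebound / h_drop * 100
= 311.6 / 424 * 100
= 73.5%

73.5%


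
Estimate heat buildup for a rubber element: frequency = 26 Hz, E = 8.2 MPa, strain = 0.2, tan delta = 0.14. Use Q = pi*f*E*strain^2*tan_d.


Q = pi * f * E * strain^2 * tan_d
= pi * 26 * 8.2 * 0.2^2 * 0.14
= pi * 26 * 8.2 * 0.0400 * 0.14
= 3.7508

Q = 3.7508


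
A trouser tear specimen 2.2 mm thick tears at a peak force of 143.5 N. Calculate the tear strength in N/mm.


Tear strength = force / thickness
= 143.5 / 2.2
= 65.23 N/mm

65.23 N/mm


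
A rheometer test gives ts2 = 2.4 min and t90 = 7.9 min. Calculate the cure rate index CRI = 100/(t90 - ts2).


CRI = 100 / (t90 - ts2)
= 100 / (7.9 - 2.4)
= 100 / 5.5
= 18.18 min^-1

18.18 min^-1


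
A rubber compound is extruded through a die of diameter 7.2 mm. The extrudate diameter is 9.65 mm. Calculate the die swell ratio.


Die swell ratio = D_extrudate / D_die
= 9.65 / 7.2
= 1.34

Die swell = 1.34


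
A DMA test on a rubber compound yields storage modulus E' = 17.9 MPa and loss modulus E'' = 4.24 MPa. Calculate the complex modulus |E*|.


|E*| = sqrt(E'^2 + E''^2)
= sqrt(17.9^2 + 4.24^2)
= sqrt(320.4100 + 17.9776)
= 18.395 MPa

18.395 MPa


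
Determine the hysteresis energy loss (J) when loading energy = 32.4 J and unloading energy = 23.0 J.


Hysteresis loss = loading - unloading
= 32.4 - 23.0
= 9.4 J

9.4 J


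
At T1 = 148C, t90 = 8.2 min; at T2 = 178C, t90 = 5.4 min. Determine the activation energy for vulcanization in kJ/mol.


T1 = 421.15 K, T2 = 451.15 K
1/T1 - 1/T2 = 1.5789e-04
ln(t1/t2) = ln(8.2/5.4) = 0.4177
Ea = 8.314 * 0.4177 / 1.5789e-04 = 21996.1972 J/mol
Ea = 22.0 kJ/mol

22.0 kJ/mol


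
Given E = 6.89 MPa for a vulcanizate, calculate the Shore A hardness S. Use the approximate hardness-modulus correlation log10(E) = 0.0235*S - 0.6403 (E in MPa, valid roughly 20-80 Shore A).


log10(E) = 0.0235*S - 0.6403  =>  S = (log10(E) + 0.6403) / 0.0235
log10(6.89) = 0.838219
S = (0.838219 + 0.6403) / 0.0235 = 1.478519 / 0.0235
S = 62.9

Shore A = 62.9


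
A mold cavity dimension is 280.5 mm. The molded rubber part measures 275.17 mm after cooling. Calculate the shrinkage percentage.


Shrinkage = (mold - part) / mold * 100
= (280.5 - 275.17) / 280.5 * 100
= 5.33 / 280.5 * 100
= 1.9%

1.9%


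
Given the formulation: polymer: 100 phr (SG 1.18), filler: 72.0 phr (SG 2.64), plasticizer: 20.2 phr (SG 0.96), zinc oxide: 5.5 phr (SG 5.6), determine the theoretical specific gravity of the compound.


Sum of weights = 197.7
Volume contributions:
  polymer: 100/1.18 = 84.7458
  filler: 72.0/2.64 = 27.2727
  plasticizer: 20.2/0.96 = 21.0417
  zinc oxide: 5.5/5.6 = 0.9821
Sum of volumes = 134.0423
SG = 197.7 / 134.0423 = 1.475

SG = 1.475


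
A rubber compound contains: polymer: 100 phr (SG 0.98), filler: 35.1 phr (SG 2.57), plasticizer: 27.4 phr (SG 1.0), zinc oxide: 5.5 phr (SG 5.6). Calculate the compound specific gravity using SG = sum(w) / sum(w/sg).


Sum of weights = 168.0
Volume contributions:
  polymer: 100/0.98 = 102.0408
  filler: 35.1/2.57 = 13.6576
  plasticizer: 27.4/1.0 = 27.4000
  zinc oxide: 5.5/5.6 = 0.9821
Sum of volumes = 144.0805
SG = 168.0 / 144.0805 = 1.166

SG = 1.166


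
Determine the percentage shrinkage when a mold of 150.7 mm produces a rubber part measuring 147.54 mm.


Shrinkage = (mold - part) / mold * 100
= (150.7 - 147.54) / 150.7 * 100
= 3.16 / 150.7 * 100
= 2.1%

2.1%


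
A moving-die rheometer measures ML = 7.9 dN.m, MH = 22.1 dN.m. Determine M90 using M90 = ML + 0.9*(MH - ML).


M90 = ML + 0.9 * (MH - ML)
M90 = 7.9 + 0.9 * (22.1 - 7.9)
M90 = 7.9 + 0.9 * 14.2
M90 = 20.68 dN.m

20.68 dN.m


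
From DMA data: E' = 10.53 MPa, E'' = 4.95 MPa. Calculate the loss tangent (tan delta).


tan delta = E'' / E'
= 4.95 / 10.53
= 0.4701

tan delta = 0.4701


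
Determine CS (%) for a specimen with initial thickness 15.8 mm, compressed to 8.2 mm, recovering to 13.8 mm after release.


CS = (t0 - recovered) / (t0 - ts) * 100
= (15.8 - 13.8) / (15.8 - 8.2) * 100
= 2.0 / 7.6 * 100
= 26.3%

26.3%


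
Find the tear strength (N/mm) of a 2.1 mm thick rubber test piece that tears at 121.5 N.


Tear strength = force / thickness
= 121.5 / 2.1
= 57.86 N/mm

57.86 N/mm


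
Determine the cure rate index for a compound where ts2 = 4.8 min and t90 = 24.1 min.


CRI = 100 / (t90 - ts2)
= 100 / (24.1 - 4.8)
= 100 / 19.3
= 5.18 min^-1

5.18 min^-1


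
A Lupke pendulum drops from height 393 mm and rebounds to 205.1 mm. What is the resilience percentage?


Resilience = h_rebound / h_drop * 100
= 205.1 / 393 * 100
= 52.2%

52.2%
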